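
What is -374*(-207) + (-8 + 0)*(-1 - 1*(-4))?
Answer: 77394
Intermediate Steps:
-374*(-207) + (-8 + 0)*(-1 - 1*(-4)) = 77418 - 8*(-1 + 4) = 77418 - 8*3 = 77418 - 24 = 77394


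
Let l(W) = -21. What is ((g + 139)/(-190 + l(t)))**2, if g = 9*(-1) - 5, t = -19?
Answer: 15625/44521 ≈ 0.35096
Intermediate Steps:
g = -14 (g = -9 - 5 = -14)
((g + 139)/(-190 + l(t)))**2 = ((-14 + 139)/(-190 - 21))**2 = (125/(-211))**2 = (125*(-1/211))**2 = (-125/211)**2 = 15625/44521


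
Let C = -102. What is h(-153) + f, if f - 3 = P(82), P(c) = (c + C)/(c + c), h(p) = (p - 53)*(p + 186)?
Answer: -278600/41 ≈ -6795.1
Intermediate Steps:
h(p) = (-53 + p)*(186 + p)
P(c) = (-102 + c)/(2*c) (P(c) = (c - 102)/(c + c) = (-102 + c)/((2*c)) = (-102 + c)*(1/(2*c)) = (-102 + c)/(2*c))
f = 118/41 (f = 3 + (1/2)*(-102 + 82)/82 = 3 + (1/2)*(1/82)*(-20) = 3 - 5/41 = 118/41 ≈ 2.8780)
h(-153) + f = (-9858 + (-153)**2 + 133*(-153)) + 118/41 = (-9858 + 23409 - 20349) + 118/41 = -6798 + 118/41 = -278600/41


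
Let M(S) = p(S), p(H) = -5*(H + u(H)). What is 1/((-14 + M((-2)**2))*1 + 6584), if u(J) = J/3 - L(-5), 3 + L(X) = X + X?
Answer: 3/19435 ≈ 0.00015436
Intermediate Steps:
L(X) = -3 + 2*X (L(X) = -3 + (X + X) = -3 + 2*X)
u(J) = 13 + J/3 (u(J) = J/3 - (-3 + 2*(-5)) = J*(1/3) - (-3 - 10) = J/3 - 1*(-13) = J/3 + 13 = 13 + J/3)
p(H) = -65 - 20*H/3 (p(H) = -5*(H + (13 + H/3)) = -5*(13 + 4*H/3) = -65 - 20*H/3)
M(S) = -65 - 20*S/3
1/((-14 + M((-2)**2))*1 + 6584) = 1/((-14 + (-65 - 20/3*(-2)**2))*1 + 6584) = 1/((-14 + (-65 - 20/3*4))*1 + 6584) = 1/((-14 + (-65 - 80/3))*1 + 6584) = 1/((-14 - 275/3)*1 + 6584) = 1/(-317/3*1 + 6584) = 1/(-317/3 + 6584) = 1/(19435/3) = 3/19435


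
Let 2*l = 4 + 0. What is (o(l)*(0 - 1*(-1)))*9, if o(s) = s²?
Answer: 36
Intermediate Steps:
l = 2 (l = (4 + 0)/2 = (½)*4 = 2)
(o(l)*(0 - 1*(-1)))*9 = (2²*(0 - 1*(-1)))*9 = (4*(0 + 1))*9 = (4*1)*9 = 4*9 = 36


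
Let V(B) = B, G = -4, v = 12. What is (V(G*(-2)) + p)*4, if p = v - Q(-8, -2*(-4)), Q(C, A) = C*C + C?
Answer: -144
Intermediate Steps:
Q(C, A) = C + C**2 (Q(C, A) = C**2 + C = C + C**2)
p = -44 (p = 12 - (-8)*(1 - 8) = 12 - (-8)*(-7) = 12 - 1*56 = 12 - 56 = -44)
(V(G*(-2)) + p)*4 = (-4*(-2) - 44)*4 = (8 - 44)*4 = -36*4 = -144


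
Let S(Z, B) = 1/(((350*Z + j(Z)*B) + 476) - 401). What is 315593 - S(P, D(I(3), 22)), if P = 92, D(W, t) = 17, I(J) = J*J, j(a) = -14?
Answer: 10110652940/32037 ≈ 3.1559e+5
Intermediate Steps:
I(J) = J²
S(Z, B) = 1/(75 - 14*B + 350*Z) (S(Z, B) = 1/(((350*Z - 14*B) + 476) - 401) = 1/(((-14*B + 350*Z) + 476) - 401) = 1/((476 - 14*B + 350*Z) - 401) = 1/(75 - 14*B + 350*Z))
315593 - S(P, D(I(3), 22)) = 315593 - 1/(75 - 14*17 + 350*92) = 315593 - 1/(75 - 238 + 32200) = 315593 - 1/32037 = 10110652940/32037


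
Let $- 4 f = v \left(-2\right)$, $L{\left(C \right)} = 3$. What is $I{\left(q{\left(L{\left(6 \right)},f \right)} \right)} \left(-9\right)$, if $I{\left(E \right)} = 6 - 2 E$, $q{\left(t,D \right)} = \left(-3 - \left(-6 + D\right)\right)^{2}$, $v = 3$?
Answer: $- \frac{27}{2} \approx -13.5$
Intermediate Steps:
$f = \frac{3}{2}$ ($f = - \frac{3 \left(-2\right)}{4} = \left(- \frac{1}{4}\right) \left(-6\right) = \frac{3}{2} \approx 1.5$)
$q{\left(t,D \right)} = \left(3 - D\right)^{2}$
$I{\left(q{\left(L{\left(6 \right)},f \right)} \right)} \left(-9\right) = \left(6 - 2 \left(-3 + \frac{3}{2}\right)^{2}\right) \left(-9\right) = \left(6 - 2 \left(- \frac{3}{2}\right)^{2}\right) \left(-9\right) = \left(6 - \frac{9}{2}\right) \left(-9\right) = \frac{3}{2} \left(-9\right) = - \frac{27}{2}$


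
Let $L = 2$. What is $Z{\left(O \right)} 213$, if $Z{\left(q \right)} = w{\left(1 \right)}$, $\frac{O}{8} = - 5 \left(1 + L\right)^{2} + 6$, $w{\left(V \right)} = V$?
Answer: $213$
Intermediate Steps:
$O = -312$ ($O = 8 \left(- 5 \left(1 + 2\right)^{2} + 6\right) = 8 \left(- 5 \cdot 3^{2} + 6\right) = 8 \left(\left(-5\right) 9 + 6\right) = 8 \left(-45 + 6\right) = 8 \left(-39\right) = -312$)
$Z{\left(q \right)} = 1$
$Z{\left(O \right)} 213 = 1 \cdot 213 = 213$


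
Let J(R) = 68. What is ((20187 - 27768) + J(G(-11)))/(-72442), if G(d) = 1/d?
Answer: 7513/72442 ≈ 0.10371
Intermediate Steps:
((20187 - 27768) + J(G(-11)))/(-72442) = ((20187 - 27768) + 68)/(-72442) = (-7581 + 68)*(-1/72442) = -7513*(-1/72442) = 7513/72442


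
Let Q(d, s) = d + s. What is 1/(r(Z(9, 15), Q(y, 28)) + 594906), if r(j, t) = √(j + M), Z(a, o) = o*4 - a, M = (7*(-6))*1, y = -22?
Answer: 1/594909 ≈ 1.6809e-6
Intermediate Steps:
M = -42 (M = -42*1 = -42)
Z(a, o) = -a + 4*o (Z(a, o) = 4*o - a = -a + 4*o)
r(j, t) = √(-42 + j) (r(j, t) = √(j - 42) = √(-42 + j))
1/(r(Z(9, 15), Q(y, 28)) + 594906) = 1/(√(-42 + (-1*9 + 4*15)) + 594906) = 1/(√(-42 + (-9 + 60)) + 594906) = 1/(√(-42 + 51) + 594906) = 1/(√9 + 594906) = 1/(3 + 594906) = 1/594909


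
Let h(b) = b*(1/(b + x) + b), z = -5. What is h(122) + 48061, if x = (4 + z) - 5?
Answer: 3650871/58 ≈ 62946.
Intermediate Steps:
x = -6 (x = (4 - 5) - 5 = -1 - 5 = -6)
h(b) = b*(b + 1/(-6 + b)) (h(b) = b*(1/(b - 6) + b) = b*(1/(-6 + b) + b) = b*(b + 1/(-6 + b)))
h(122) + 48061 = 122*(1 + 122² - 6*122)/(-6 + 122) + 48061 = 122*(1 + 14884 - 732)/116 + 48061 = 122*(1/116)*14153 + 48061 = 863333/58 + 48061 = 3650871/58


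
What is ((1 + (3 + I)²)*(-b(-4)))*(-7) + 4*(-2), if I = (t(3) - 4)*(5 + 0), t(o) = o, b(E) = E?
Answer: -148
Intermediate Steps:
I = -5 (I = (3 - 4)*(5 + 0) = -1*5 = -5)
((1 + (3 + I)²)*(-b(-4)))*(-7) + 4*(-2) = ((1 + (3 - 5)²)*(-1*(-4)))*(-7) + 4*(-2) = ((1 + (-2)²)*4)*(-7) - 8 = ((1 + 4)*4)*(-7) - 8 = (5*4)*(-7) - 8 = 20*(-7) - 8 = -140 - 8 = -148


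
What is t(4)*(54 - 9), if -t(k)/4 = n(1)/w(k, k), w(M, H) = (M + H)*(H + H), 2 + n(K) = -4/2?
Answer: 45/4 ≈ 11.250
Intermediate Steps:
n(K) = -4 (n(K) = -2 - 4/2 = -2 - 4*1/2 = -2 - 2 = -4)
w(M, H) = 2*H*(H + M) (w(M, H) = (H + M)*(2*H) = 2*H*(H + M))
t(k) = 4/k**2 (t(k) = -(-16)/(2*k*(k + k)) = -(-16)/(2*k*(2*k)) = -(-16)/(4*k**2) = -(-16)*1/(4*k**2) = -(-4)/k**2 = 4/k**2)
t(4)*(54 - 9) = (4/4**2)*(54 - 9) = (4*(1/16))*45 = (1/4)*45 = 45/4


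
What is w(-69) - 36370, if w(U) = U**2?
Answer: -31609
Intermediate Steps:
w(-69) - 36370 = (-69)**2 - 36370 = 4761 - 36370 = -31609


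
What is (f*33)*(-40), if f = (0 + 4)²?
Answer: -21120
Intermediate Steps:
f = 16 (f = 4² = 16)
(f*33)*(-40) = (16*33)*(-40) = 528*(-40) = -21120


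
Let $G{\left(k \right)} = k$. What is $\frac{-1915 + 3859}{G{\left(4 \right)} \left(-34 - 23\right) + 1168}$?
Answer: $\frac{486}{235} \approx 2.0681$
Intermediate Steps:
$\frac{-1915 + 3859}{G{\left(4 \right)} \left(-34 - 23\right) + 1168} = \frac{-1915 + 3859}{4 \left(-34 - 23\right) + 1168} = \frac{1944}{4 \left(-57\right) + 1168} = \frac{1944}{-228 + 1168} = \frac{1944}{940} = 1944 \cdot \frac{1}{940} = \frac{486}{235}$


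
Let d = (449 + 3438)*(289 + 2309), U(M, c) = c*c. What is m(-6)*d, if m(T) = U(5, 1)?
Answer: 10098426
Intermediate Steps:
U(M, c) = c²
m(T) = 1 (m(T) = 1² = 1)
d = 10098426 (d = 3887*2598 = 10098426)
m(-6)*d = 1*10098426 = 10098426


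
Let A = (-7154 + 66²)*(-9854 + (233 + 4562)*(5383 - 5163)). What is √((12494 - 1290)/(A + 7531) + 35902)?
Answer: 5*√1364269349857460808954/974677059 ≈ 189.48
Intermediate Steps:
A = -2924038708 (A = (-7154 + 4356)*(-9854 + 4795*220) = -2798*(-9854 + 1054900) = -2798*1045046 = -2924038708)
√((12494 - 1290)/(A + 7531) + 35902) = √((12494 - 1290)/(-2924038708 + 7531) + 35902) = √(11204/(-2924031177) + 35902) = √(11204*(-1/2924031177) + 35902) = √(-11204/2924031177 + 35902) = √(104978567305450/2924031177) = 5*√1364269349857460808954/974677059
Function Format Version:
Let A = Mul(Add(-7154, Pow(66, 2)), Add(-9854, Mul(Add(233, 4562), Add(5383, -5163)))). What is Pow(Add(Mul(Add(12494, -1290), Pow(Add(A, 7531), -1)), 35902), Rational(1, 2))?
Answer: Mul(Rational(5, 974677059), Pow(1364269349857460808954, Rational(1, 2))) ≈ 189.48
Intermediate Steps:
A = -2924038708 (A = Mul(Add(-7154, 4356), Add(-9854, Mul(4795, 220))) = Mul(-2798, Add(-9854, 1054900)) = Mul(-2798, 1045046) = -2924038708)
Pow(Add(Mul(Add(12494, -1290), Pow(Add(A, 7531), -1)), 35902), Rational(1, 2)) = Pow(Add(Mul(Add(12494, -1290), Pow(Add(-2924038708, 7531), -1)), 35902), Rational(1, 2)) = Pow(Add(Mul(11204, Pow(-2924031177, -1)), 35902), Rational(1, 2)) = Pow(Add(Mul(11204, Rational(-1, 2924031177)), 35902), Rational(1, 2)) = Pow(Add(Rational(-11204, 2924031177), 35902), Rational(1, 2)) = Pow(Rational(104978567305450, 2924031177), Rational(1, 2)) = Mul(Rational(5, 974677059), Pow(1364269349857460808954, Rational(1, 2)))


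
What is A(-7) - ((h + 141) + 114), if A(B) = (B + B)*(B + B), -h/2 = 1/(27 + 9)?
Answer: -1061/18 ≈ -58.944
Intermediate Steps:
h = -1/18 (h = -2/(27 + 9) = -2/36 = -2*1/36 = -1/18 ≈ -0.055556)
A(B) = 4*B² (A(B) = (2*B)*(2*B) = 4*B²)
A(-7) - ((h + 141) + 114) = 4*(-7)² - ((-1/18 + 141) + 114) = 4*49 - (2537/18 + 114) = 196 - 1*4589/18 = 196 - 4589/18 = -1061/18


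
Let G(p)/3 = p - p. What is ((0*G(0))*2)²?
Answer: 0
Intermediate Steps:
G(p) = 0 (G(p) = 3*(p - p) = 3*0 = 0)
((0*G(0))*2)² = ((0*0)*2)² = (0*2)² = 0² = 0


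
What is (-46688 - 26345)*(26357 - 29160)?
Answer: 204711499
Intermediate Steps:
(-46688 - 26345)*(26357 - 29160) = -73033*(-2803) = 204711499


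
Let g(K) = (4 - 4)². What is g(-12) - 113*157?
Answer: -17741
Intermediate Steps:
g(K) = 0 (g(K) = 0² = 0)
g(-12) - 113*157 = 0 - 113*157 = 0 - 17741 = -17741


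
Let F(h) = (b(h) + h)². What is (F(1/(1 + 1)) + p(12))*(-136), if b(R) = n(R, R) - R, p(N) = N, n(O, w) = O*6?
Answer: -2856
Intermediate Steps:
n(O, w) = 6*O
b(R) = 5*R (b(R) = 6*R - R = 5*R)
F(h) = 36*h² (F(h) = (5*h + h)² = (6*h)² = 36*h²)
(F(1/(1 + 1)) + p(12))*(-136) = (36*(1/(1 + 1))² + 12)*(-136) = (36*(1/2)² + 12)*(-136) = (36*(½)² + 12)*(-136) = (36*(¼) + 12)*(-136) = (9 + 12)*(-136) = 21*(-136) = -2856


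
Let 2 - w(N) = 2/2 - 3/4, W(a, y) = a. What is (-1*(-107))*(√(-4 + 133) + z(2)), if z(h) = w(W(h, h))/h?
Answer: 749/8 + 107*√129 ≈ 1308.9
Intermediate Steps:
w(N) = 7/4 (w(N) = 2 - (2/2 - 3/4) = 2 - (2*(½) - 3*¼) = 2 - (1 - ¾) = 2 - 1*¼ = 2 - ¼ = 7/4)
z(h) = 7/(4*h)
(-1*(-107))*(√(-4 + 133) + z(2)) = (-1*(-107))*(√(-4 + 133) + (7/4)/2) = 107*(√129 + (7/4)*(½)) = 107*(√129 + 7/8) = 107*(7/8 + √129) = 749/8 + 107*√129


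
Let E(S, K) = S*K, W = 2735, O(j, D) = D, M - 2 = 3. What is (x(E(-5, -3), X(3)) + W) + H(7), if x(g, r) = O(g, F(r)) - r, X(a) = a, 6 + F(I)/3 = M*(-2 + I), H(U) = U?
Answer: 2736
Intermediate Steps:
M = 5 (M = 2 + 3 = 5)
F(I) = -48 + 15*I (F(I) = -18 + 3*(5*(-2 + I)) = -18 + 3*(-10 + 5*I) = -18 + (-30 + 15*I) = -48 + 15*I)
E(S, K) = K*S
x(g, r) = -48 + 14*r (x(g, r) = (-48 + 15*r) - r = -48 + 14*r)
(x(E(-5, -3), X(3)) + W) + H(7) = ((-48 + 14*3) + 2735) + 7 = ((-48 + 42) + 2735) + 7 = (-6 + 2735) + 7 = 2729 + 7 = 2736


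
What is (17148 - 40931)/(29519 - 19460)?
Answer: -23783/10059 ≈ -2.3643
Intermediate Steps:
(17148 - 40931)/(29519 - 19460) = -23783/10059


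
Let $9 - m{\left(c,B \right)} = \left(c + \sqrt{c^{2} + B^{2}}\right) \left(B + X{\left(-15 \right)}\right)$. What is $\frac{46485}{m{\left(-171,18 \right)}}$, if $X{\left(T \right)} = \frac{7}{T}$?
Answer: $- \frac{388304700}{126541} - \frac{20375925 \sqrt{365}}{126541} \approx -6144.9$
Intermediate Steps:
$m{\left(c,B \right)} = 9 - \left(- \frac{7}{15} + B\right) \left(c + \sqrt{B^{2} + c^{2}}\right)$ ($m{\left(c,B \right)} = 9 - \left(c + \sqrt{c^{2} + B^{2}}\right) \left(B + \frac{7}{-15}\right) = 9 - \left(c + \sqrt{B^{2} + c^{2}}\right) \left(B + 7 \left(- \frac{1}{15}\right)\right) = 9 - \left(c + \sqrt{B^{2} + c^{2}}\right) \left(B - \frac{7}{15}\right) = 9 - \left(c + \sqrt{B^{2} + c^{2}}\right) \left(- \frac{7}{15} + B\right) = 9 - \left(- \frac{7}{15} + B\right) \left(c + \sqrt{B^{2} + c^{2}}\right)$)
$\frac{46485}{m{\left(-171,18 \right)}} = \frac{46485}{9 + \frac{7}{15} \left(-171\right) + \frac{7 \sqrt{18^{2} + \left(-171\right)^{2}}}{15} - 18 \left(-171\right) - 18 \sqrt{18^{2} + \left(-171\right)^{2}}} = \frac{46485}{9 - \frac{399}{5} + \frac{7 \sqrt{324 + 29241}}{15} + 3078 - 18 \sqrt{324 + 29241}} = \frac{46485}{9 - \frac{399}{5} + \frac{7 \sqrt{29565}}{15} + 3078 - 18 \sqrt{29565}} = \frac{46485}{9 - \frac{399}{5} + \frac{7 \cdot 9 \sqrt{365}}{15} + 3078 - 18 \cdot 9 \sqrt{365}} = \frac{46485}{9 - \frac{399}{5} + \frac{21 \sqrt{365}}{5} + 3078 - 162 \sqrt{365}} = \frac{46485}{\frac{15036}{5} - \frac{789 \sqrt{365}}{5}}$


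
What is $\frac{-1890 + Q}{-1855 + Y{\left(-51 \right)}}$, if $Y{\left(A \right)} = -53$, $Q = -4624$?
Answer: $\frac{3257}{954} \approx 3.414$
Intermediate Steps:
$\frac{-1890 + Q}{-1855 + Y{\left(-51 \right)}} = \frac{-1890 - 4624}{-1855 - 53} = - \frac{6514}{-1908} = \left(-6514\right) \left(- \frac{1}{1908}\right) = \frac{3257}{954}$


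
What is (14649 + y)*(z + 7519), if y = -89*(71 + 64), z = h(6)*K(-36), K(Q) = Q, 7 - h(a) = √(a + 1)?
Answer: 19141278 + 94824*√7 ≈ 1.9392e+7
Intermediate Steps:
h(a) = 7 - √(1 + a) (h(a) = 7 - √(a + 1) = 7 - √(1 + a))
z = -252 + 36*√7 (z = (7 - √(1 + 6))*(-36) = (7 - √7)*(-36) = -252 + 36*√7 ≈ -156.75)
y = -12015 (y = -89*135 = -12015)
(14649 + y)*(z + 7519) = (14649 - 12015)*((-252 + 36*√7) + 7519) = 2634*(7267 + 36*√7) = 19141278 + 94824*√7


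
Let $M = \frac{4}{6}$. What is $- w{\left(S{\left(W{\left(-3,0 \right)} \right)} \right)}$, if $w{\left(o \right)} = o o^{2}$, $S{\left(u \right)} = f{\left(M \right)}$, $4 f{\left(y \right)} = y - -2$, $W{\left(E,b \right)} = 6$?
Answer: $- \frac{8}{27} \approx -0.2963$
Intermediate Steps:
$M = \frac{2}{3}$ ($M = 4 \cdot \frac{1}{6} = \frac{2}{3} \approx 0.66667$)
$f{\left(y \right)} = \frac{1}{2} + \frac{y}{4}$ ($f{\left(y \right)} = \frac{y - -2}{4} = \frac{y + 2}{4} = \frac{2 + y}{4} = \frac{1}{2} + \frac{y}{4}$)
$S{\left(u \right)} = \frac{2}{3}$ ($S{\left(u \right)} = \frac{1}{2} + \frac{1}{4} \cdot \frac{2}{3} = \frac{1}{2} + \frac{1}{6} = \frac{2}{3}$)
$w{\left(o \right)} = o^{3}$
$- w{\left(S{\left(W{\left(-3,0 \right)} \right)} \right)} = - \left(\frac{2}{3}\right)^{3} = \left(-1\right) \frac{8}{27} = - \frac{8}{27}$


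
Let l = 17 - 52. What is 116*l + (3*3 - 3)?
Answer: -4054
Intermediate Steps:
l = -35
116*l + (3*3 - 3) = 116*(-35) + (3*3 - 3) = -4060 + (9 - 3) = -4060 + 6 = -4054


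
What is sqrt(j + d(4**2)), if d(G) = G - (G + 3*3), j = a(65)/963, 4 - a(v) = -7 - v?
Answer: 11*I*sqrt(7597)/321 ≈ 2.9868*I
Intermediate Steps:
a(v) = 11 + v (a(v) = 4 - (-7 - v) = 4 + (7 + v) = 11 + v)
j = 76/963 (j = (11 + 65)/963 = 76*(1/963) = 76/963 ≈ 0.078920)
d(G) = -9 (d(G) = G - (G + 9) = G - (9 + G) = G + (-9 - G) = -9)
sqrt(j + d(4**2)) = sqrt(76/963 - 9) = sqrt(-8591/963) = 11*I*sqrt(7597)/321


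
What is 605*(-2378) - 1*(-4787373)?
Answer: 3348683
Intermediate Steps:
605*(-2378) - 1*(-4787373) = -1438690 + 4787373 = 3348683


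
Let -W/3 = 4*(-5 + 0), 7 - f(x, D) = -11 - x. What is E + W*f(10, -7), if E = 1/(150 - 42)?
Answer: 181441/108 ≈ 1680.0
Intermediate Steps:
f(x, D) = 18 + x (f(x, D) = 7 - (-11 - x) = 7 + (11 + x) = 18 + x)
W = 60 (W = -12*(-5 + 0) = -12*(-5) = -3*(-20) = 60)
E = 1/108 ≈ 0.0092593
E + W*f(10, -7) = 1/108 + 60*(18 + 10) = 1/108 + 60*28 = 1/108 + 1680 = 181441/108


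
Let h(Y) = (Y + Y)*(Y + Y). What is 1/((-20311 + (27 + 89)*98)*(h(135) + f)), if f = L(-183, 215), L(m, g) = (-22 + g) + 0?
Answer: -1/653670699 ≈ -1.5298e-9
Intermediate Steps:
h(Y) = 4*Y² (h(Y) = (2*Y)*(2*Y) = 4*Y²)
L(m, g) = -22 + g
f = 193 (f = -22 + 215 = 193)
1/((-20311 + (27 + 89)*98)*(h(135) + f)) = 1/((-20311 + (27 + 89)*98)*(4*135² + 193)) = 1/((-20311 + 116*98)*(4*18225 + 193)) = 1/((-20311 + 11368)*(72900 + 193)) = 1/(-8943*73093) = 1/(-653670699) = -1/653670699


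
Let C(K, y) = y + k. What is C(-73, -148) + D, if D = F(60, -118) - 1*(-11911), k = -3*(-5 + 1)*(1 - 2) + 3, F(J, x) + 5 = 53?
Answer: 11802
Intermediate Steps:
F(J, x) = 48 (F(J, x) = -5 + 53 = 48)
k = -9 (k = -(-12)*(-1) + 3 = -3*4 + 3 = -12 + 3 = -9)
D = 11959 (D = 48 - 1*(-11911) = 48 + 11911 = 11959)
C(K, y) = -9 + y (C(K, y) = y - 9 = -9 + y)
C(-73, -148) + D = (-9 - 148) + 11959 = -157 + 11959 = 11802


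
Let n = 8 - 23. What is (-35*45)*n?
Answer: 23625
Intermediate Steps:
n = -15
(-35*45)*n = -35*45*(-15) = -1575*(-15) = 23625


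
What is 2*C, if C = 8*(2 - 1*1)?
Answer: 16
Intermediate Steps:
C = 8 (C = 8*(2 - 1) = 8*1 = 8)
2*C = 2*8 = 16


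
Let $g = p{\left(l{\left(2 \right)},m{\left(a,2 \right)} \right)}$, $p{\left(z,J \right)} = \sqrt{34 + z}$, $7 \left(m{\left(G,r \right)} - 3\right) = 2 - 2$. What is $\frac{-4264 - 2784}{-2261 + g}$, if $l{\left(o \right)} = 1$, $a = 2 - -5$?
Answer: $\frac{1138252}{365149} + \frac{3524 \sqrt{35}}{2556043} \approx 3.1254$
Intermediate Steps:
$a = 7$ ($a = 2 + 5 = 7$)
$m{\left(G,r \right)} = 3$ ($m{\left(G,r \right)} = 3 + \frac{2 - 2}{7} = 3 + \frac{1}{7} \cdot 0 = 3 + 0 = 3$)
$g = \sqrt{35}$ ($g = \sqrt{34 + 1} = \sqrt{35} \approx 5.9161$)
$\frac{-4264 - 2784}{-2261 + g} = \frac{-4264 - 2784}{-2261 + \sqrt{35}} = - \frac{7048}{-2261 + \sqrt{35}}$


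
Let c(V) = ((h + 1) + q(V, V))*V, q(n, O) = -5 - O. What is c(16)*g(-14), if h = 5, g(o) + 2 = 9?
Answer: -1680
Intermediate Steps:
g(o) = 7 (g(o) = -2 + 9 = 7)
c(V) = V*(1 - V) (c(V) = ((5 + 1) + (-5 - V))*V = (6 + (-5 - V))*V = (1 - V)*V = V*(1 - V))
c(16)*g(-14) = (16*(1 - 1*16))*7 = (16*(1 - 16))*7 = (16*(-15))*7 = -240*7 = -1680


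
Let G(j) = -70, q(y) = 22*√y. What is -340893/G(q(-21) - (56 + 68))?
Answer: 48699/10 ≈ 4869.9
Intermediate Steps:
-340893/G(q(-21) - (56 + 68)) = -340893/(-70) = -340893*(-1/70) = 48699/10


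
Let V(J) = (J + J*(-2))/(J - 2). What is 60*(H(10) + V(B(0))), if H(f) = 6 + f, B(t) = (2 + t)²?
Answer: 840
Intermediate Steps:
V(J) = -J/(-2 + J) (V(J) = (J - 2*J)/(-2 + J) = (-J)/(-2 + J) = -J/(-2 + J))
60*(H(10) + V(B(0))) = 60*((6 + 10) - (2 + 0)²/(-2 + (2 + 0)²)) = 60*(16 - 1*2²/(-2 + 2²)) = 60*(16 - 1*4/(-2 + 4)) = 60*(16 - 1*4/2) = 60*(16 - 1*4*½) = 60*(16 - 2) = 60*14 = 840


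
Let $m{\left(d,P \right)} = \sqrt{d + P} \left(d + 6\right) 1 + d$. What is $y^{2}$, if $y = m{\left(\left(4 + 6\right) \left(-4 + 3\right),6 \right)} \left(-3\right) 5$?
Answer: $8100 + 36000 i \approx 8100.0 + 36000.0 i$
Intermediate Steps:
$m{\left(d,P \right)} = d + \sqrt{P + d} \left(6 + d\right)$ ($m{\left(d,P \right)} = \sqrt{P + d} \left(6 + d\right) 1 + d = \sqrt{P + d} \left(6 + d\right) + d = d + \sqrt{P + d} \left(6 + d\right)$)
$y = 150 + 120 i$ ($y = \left(\left(4 + 6\right) \left(-4 + 3\right) + 6 \sqrt{6 + \left(4 + 6\right) \left(-4 + 3\right)} + \left(4 + 6\right) \left(-4 + 3\right) \sqrt{6 + \left(4 + 6\right) \left(-4 + 3\right)}\right) \left(-3\right) 5 = \left(10 \left(-1\right) + 6 \sqrt{6 + 10 \left(-1\right)} + 10 \left(-1\right) \sqrt{6 + 10 \left(-1\right)}\right) \left(-3\right) 5 = \left(-10 + 6 \sqrt{6 - 10} - 10 \sqrt{6 - 10}\right) \left(-3\right) 5 = \left(-10 + 6 \sqrt{-4} - 10 \sqrt{-4}\right) \left(-3\right) 5 = \left(-10 + 6 \cdot 2 i - 10 \cdot 2 i\right) \left(-3\right) 5 = \left(-10 + 12 i - 20 i\right) \left(-3\right) 5 = \left(-10 - 8 i\right) \left(-3\right) 5 = \left(30 + 24 i\right) 5 = 150 + 120 i \approx 150.0 + 120.0 i$)
$y^{2} = \left(150 + 120 i\right)^{2}$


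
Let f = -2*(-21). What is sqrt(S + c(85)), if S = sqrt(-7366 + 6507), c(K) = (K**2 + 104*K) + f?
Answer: sqrt(16107 + I*sqrt(859)) ≈ 126.91 + 0.115*I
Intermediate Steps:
f = 42
c(K) = 42 + K**2 + 104*K (c(K) = (K**2 + 104*K) + 42 = 42 + K**2 + 104*K)
S = I*sqrt(859) (S = sqrt(-859) = I*sqrt(859) ≈ 29.309*I)
sqrt(S + c(85)) = sqrt(I*sqrt(859) + (42 + 85**2 + 104*85)) = sqrt(I*sqrt(859) + (42 + 7225 + 8840)) = sqrt(I*sqrt(859) + 16107) = sqrt(16107 + I*sqrt(859))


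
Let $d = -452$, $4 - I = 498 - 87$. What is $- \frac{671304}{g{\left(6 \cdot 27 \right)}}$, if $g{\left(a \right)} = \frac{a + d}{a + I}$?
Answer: $- \frac{16446948}{29} \approx -5.6714 \cdot 10^{5}$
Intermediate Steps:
$I = -407$ ($I = 4 - \left(498 - 87\right) = 4 - 411 = -407$)
$g{\left(a \right)} = \frac{-452 + a}{-407 + a}$ ($g{\left(a \right)} = \frac{a - 452}{a - 407} = \frac{-452 + a}{-407 + a}$)
$- \frac{671304}{g{\left(6 \cdot 27 \right)}} = - \frac{671304}{\frac{1}{-407 + 6 \cdot 27} \left(-452 + 6 \cdot 27\right)} = - \frac{671304}{\frac{1}{-407 + 162} \left(-452 + 162\right)} = - \frac{671304}{\frac{1}{-245} \left(-290\right)} = - \frac{671304}{\left(- \frac{1}{245}\right) \left(-290\right)} = - \frac{671304}{\frac{58}{49}} = \left(-671304\right) \frac{49}{58} = - \frac{16446948}{29}$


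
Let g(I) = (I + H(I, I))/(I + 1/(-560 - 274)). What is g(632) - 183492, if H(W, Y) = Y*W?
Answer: -96382601100/527087 ≈ -1.8286e+5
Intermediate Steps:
H(W, Y) = W*Y
g(I) = (I + I²)/(-1/834 + I) (g(I) = (I + I*I)/(I + 1/(-560 - 274)) = (I + I²)/(I + 1/(-834)) = (I + I²)/(I - 1/834) = (I + I²)/(-1/834 + I))
g(632) - 183492 = 834*632*(1 + 632)/(-1 + 834*632) - 183492 = 834*632*633/(-1 + 527088) - 183492 = 834*632*633/527087 - 183492 = 834*632*(1/527087)*633 - 183492 = 333646704/527087 - 183492 = -96382601100/527087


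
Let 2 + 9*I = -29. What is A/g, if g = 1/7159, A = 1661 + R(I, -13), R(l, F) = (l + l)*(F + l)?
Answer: 1028870003/81 ≈ 1.2702e+7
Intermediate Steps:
I = -31/9 (I = -2/9 + (⅑)*(-29) = -2/9 - 29/9 = -31/9 ≈ -3.4444)
R(l, F) = 2*l*(F + l) (R(l, F) = (2*l)*(F + l) = 2*l*(F + l))
A = 143717/81 (A = 1661 + 2*(-31/9)*(-13 - 31/9) = 1661 + 2*(-31/9)*(-148/9) = 1661 + 9176/81 = 143717/81 ≈ 1774.3)
g = 1/7159 ≈ 0.00013968
A/g = 143717/(81*(1/7159)) = (143717/81)*7159 = 1028870003/81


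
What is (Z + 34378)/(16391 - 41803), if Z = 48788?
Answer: -41583/12706 ≈ -3.2727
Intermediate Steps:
(Z + 34378)/(16391 - 41803) = (48788 + 34378)/(16391 - 41803) = 83166/(-25412) = 83166*(-1/25412) = -41583/12706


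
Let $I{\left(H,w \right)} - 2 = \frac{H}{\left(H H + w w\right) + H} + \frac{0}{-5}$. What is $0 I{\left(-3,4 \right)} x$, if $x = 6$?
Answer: $0$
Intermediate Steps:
$I{\left(H,w \right)} = 2 + \frac{H}{H + H^{2} + w^{2}}$ ($I{\left(H,w \right)} = 2 + \left(\frac{H}{\left(H H + w w\right) + H} + \frac{0}{-5}\right) = 2 + \left(\frac{H}{\left(H^{2} + w^{2}\right) + H} + 0 \left(- \frac{1}{5}\right)\right) = 2 + \left(\frac{H}{H + H^{2} + w^{2}} + 0\right) = 2 + \frac{H}{H + H^{2} + w^{2}}$)
$0 I{\left(-3,4 \right)} x = 0 \frac{2 \left(-3\right)^{2} + 2 \cdot 4^{2} + 3 \left(-3\right)}{-3 + \left(-3\right)^{2} + 4^{2}} \cdot 6 = 0 \frac{2 \cdot 9 + 2 \cdot 16 - 9}{-3 + 9 + 16} \cdot 6 = 0 \frac{18 + 32 - 9}{22} \cdot 6 = 0 \cdot \frac{1}{22} \cdot 41 \cdot 6 = 0 \cdot \frac{41}{22} \cdot 6 = 0 \cdot 6 = 0$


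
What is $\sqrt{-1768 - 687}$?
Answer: $i \sqrt{2455} \approx 49.548 i$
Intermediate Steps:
$\sqrt{-1768 - 687} = \sqrt{-2455} = i \sqrt{2455}$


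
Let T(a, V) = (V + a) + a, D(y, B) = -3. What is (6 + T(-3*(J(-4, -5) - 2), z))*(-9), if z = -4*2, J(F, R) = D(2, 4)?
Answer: -252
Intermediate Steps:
J(F, R) = -3
z = -8
T(a, V) = V + 2*a
(6 + T(-3*(J(-4, -5) - 2), z))*(-9) = (6 + (-8 + 2*(-3*(-3 - 2))))*(-9) = (6 + (-8 + 2*(-3*(-5))))*(-9) = (6 + (-8 + 2*15))*(-9) = (6 + (-8 + 30))*(-9) = (6 + 22)*(-9) = 28*(-9) = -252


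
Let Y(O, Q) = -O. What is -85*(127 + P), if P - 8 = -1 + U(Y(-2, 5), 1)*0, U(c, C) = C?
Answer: -11390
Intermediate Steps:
P = 7 (P = 8 + (-1 + 1*0) = 8 + (-1 + 0) = 8 - 1 = 7)
-85*(127 + P) = -85*(127 + 7) = -85*134 = -11390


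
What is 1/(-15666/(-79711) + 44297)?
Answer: 79711/3530973833 ≈ 2.2575e-5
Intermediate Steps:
1/(-15666/(-79711) + 44297) = 1/(-15666*(-1/79711) + 44297) = 1/(15666/79711 + 44297) = 1/(3530973833/79711) = 79711/3530973833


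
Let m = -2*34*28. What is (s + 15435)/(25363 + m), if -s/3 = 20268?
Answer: -45369/23459 ≈ -1.9340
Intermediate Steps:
s = -60804 (s = -3*20268 = -60804)
m = -1904 (m = -68*28 = -1904)
(s + 15435)/(25363 + m) = (-60804 + 15435)/(25363 - 1904) = -45369/23459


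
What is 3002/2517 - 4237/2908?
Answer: -1934713/7319436 ≈ -0.26433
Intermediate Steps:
3002/2517 - 4237/2908 = -1934713/7319436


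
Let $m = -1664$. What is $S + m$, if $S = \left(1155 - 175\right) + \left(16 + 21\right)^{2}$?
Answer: $685$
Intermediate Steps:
$S = 2349$ ($S = 980 + 37^{2} = 980 + 1369 = 2349$)
$S + m = 2349 - 1664 = 685$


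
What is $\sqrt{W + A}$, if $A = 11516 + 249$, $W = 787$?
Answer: $2 \sqrt{3138} \approx 112.04$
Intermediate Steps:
$A = 11765$
$\sqrt{W + A} = \sqrt{787 + 11765} = \sqrt{12552} = 2 \sqrt{3138}$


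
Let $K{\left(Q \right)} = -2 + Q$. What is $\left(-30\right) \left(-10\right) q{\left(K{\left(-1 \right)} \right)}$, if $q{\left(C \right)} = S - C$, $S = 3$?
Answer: $1800$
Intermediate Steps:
$q{\left(C \right)} = 3 - C$
$\left(-30\right) \left(-10\right) q{\left(K{\left(-1 \right)} \right)} = \left(-30\right) \left(-10\right) \left(3 - \left(-2 - 1\right)\right) = 300 \left(3 - -3\right) = 300 \left(3 + 3\right) = 300 \cdot 6 = 1800$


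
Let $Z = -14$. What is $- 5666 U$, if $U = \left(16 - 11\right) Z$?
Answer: $396620$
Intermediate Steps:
$U = -70$ ($U = \left(16 - 11\right) \left(-14\right) = 5 \left(-14\right) = -70$)
$- 5666 U = \left(-5666\right) \left(-70\right) = 396620$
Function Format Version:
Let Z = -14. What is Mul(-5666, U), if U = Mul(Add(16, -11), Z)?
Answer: 396620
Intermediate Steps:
U = -70 (U = Mul(Add(16, -11), -14) = Mul(5, -14) = -70)
Mul(-5666, U) = Mul(-5666, -70) = 396620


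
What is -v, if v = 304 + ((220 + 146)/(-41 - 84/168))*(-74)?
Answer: -79400/83 ≈ -956.63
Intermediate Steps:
v = 79400/83 (v = 304 + (366/(-41 - 84*1/168))*(-74) = 304 + (366/(-41 - ½))*(-74) = 304 + (366/(-83/2))*(-74) = 304 + (366*(-2/83))*(-74) = 304 - 732/83*(-74) = 304 + 54168/83 = 79400/83 ≈ 956.63)
-v = -1*79400/83 = -79400/83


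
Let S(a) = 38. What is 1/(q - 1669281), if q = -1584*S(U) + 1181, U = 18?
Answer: -1/1728292 ≈ -5.7861e-7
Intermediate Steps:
q = -59011 (q = -1584*38 + 1181 = -60192 + 1181 = -59011)
1/(q - 1669281) = 1/(-59011 - 1669281) = 1/(-1728292) = -1/1728292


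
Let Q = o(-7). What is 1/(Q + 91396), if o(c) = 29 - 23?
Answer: 1/91402 ≈ 1.0941e-5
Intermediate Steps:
o(c) = 6
Q = 6
1/(Q + 91396) = 1/(6 + 91396) = 1/91402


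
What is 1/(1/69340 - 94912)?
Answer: -69340/6581198079 ≈ -1.0536e-5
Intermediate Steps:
1/(1/69340 - 94912) = 1/(-6581198079/69340) = -69340/6581198079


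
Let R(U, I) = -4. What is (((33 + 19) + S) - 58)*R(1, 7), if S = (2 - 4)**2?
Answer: 8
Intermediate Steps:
S = 4 (S = (-2)**2 = 4)
(((33 + 19) + S) - 58)*R(1, 7) = (((33 + 19) + 4) - 58)*(-4) = ((52 + 4) - 58)*(-4) = (56 - 58)*(-4) = -2*(-4) = 8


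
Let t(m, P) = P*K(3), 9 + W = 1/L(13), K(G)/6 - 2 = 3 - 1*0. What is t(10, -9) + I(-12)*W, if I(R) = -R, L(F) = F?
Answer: -4902/13 ≈ -377.08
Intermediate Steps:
K(G) = 30 (K(G) = 12 + 6*(3 - 1*0) = 12 + 6*(3 + 0) = 12 + 6*3 = 12 + 18 = 30)
W = -116/13 (W = -9 + 1/13 = -116/13 ≈ -8.9231)
t(m, P) = 30*P (t(m, P) = P*30 = 30*P)
t(10, -9) + I(-12)*W = 30*(-9) - 1*(-12)*(-116/13) = -270 + 12*(-116/13) = -270 - 1392/13 = -4902/13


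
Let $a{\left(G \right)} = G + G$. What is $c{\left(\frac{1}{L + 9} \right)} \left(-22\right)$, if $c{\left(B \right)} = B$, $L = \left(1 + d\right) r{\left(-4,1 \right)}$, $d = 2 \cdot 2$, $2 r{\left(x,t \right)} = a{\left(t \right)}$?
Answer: $- \frac{11}{7} \approx -1.5714$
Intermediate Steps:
$a{\left(G \right)} = 2 G$
$r{\left(x,t \right)} = t$ ($r{\left(x,t \right)} = \frac{2 t}{2} = t$)
$d = 4$
$L = 5$ ($L = \left(1 + 4\right) 1 = 5 \cdot 1 = 5$)
$c{\left(\frac{1}{L + 9} \right)} \left(-22\right) = \frac{1}{5 + 9} \left(-22\right) = \frac{1}{14} \left(-22\right) = - \frac{11}{7}$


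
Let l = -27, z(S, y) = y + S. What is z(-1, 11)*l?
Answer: -270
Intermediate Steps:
z(S, y) = S + y
z(-1, 11)*l = (-1 + 11)*(-27) = 10*(-27) = -270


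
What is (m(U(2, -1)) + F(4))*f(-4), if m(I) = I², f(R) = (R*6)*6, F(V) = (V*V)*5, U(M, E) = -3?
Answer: -12816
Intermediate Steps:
F(V) = 5*V² (F(V) = V²*5 = 5*V²)
f(R) = 36*R (f(R) = (6*R)*6 = 36*R)
(m(U(2, -1)) + F(4))*f(-4) = ((-3)² + 5*4²)*(36*(-4)) = (9 + 5*16)*(-144) = (9 + 80)*(-144) = 89*(-144) = -12816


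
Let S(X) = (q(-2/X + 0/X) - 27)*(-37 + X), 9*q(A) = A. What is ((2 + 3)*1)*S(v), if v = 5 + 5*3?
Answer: 41327/18 ≈ 2295.9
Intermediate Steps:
q(A) = A/9
v = 20 (v = 5 + 15 = 20)
S(X) = (-37 + X)*(-27 - 2/(9*X)) (S(X) = ((-2/X + 0/X)/9 - 27)*(-37 + X) = ((-2/X + 0)/9 - 27)*(-37 + X) = ((-2/X)/9 - 27)*(-37 + X) = (-2/(9*X) - 27)*(-37 + X) = (-27 - 2/(9*X))*(-37 + X) = (-37 + X)*(-27 - 2/(9*X)))
((2 + 3)*1)*S(v) = ((2 + 3)*1)*((⅑)*(74 + 20*(8989 - 243*20))/20) = (5*1)*((⅑)*(1/20)*(74 + 20*(8989 - 4860))) = 5*((⅑)*(1/20)*(74 + 20*4129)) = 5*((⅑)*(1/20)*(74 + 82580)) = 5*((⅑)*(1/20)*82654) = 5*(41327/90) = 41327/18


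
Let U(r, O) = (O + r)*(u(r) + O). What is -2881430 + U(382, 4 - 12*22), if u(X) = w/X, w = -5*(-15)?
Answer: -556407075/191 ≈ -2.9131e+6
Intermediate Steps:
w = 75
u(X) = 75/X
U(r, O) = (O + r)*(O + 75/r) (U(r, O) = (O + r)*(75/r + O) = (O + r)*(O + 75/r))
-2881430 + U(382, 4 - 12*22) = -2881430 + (75 + (4 - 12*22)² + (4 - 12*22)*382 + 75*(4 - 12*22)/382) = -2881430 + (75 + (4 - 264)² + (4 - 264)*382 + 75*(4 - 264)*(1/382)) = -2881430 + (75 + (-260)² - 260*382 + 75*(-260)*(1/382)) = -2881430 + (75 + 67600 - 99320 - 9750/191) = -2881430 - 6053945/191 = -556407075/191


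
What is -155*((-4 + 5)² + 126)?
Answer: -19685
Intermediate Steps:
-155*((-4 + 5)² + 126) = -155*(1² + 126) = -155*(1 + 126) = -155*127 = -19685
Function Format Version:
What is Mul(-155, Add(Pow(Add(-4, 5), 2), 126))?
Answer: -19685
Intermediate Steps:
Mul(-155, Add(Pow(Add(-4, 5), 2), 126)) = Mul(-155, Add(Pow(1, 2), 126)) = Mul(-155, Add(1, 126)) = Mul(-155, 127) = -19685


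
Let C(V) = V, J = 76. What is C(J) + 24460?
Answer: 24536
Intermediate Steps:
C(J) + 24460 = 76 + 24460 = 24536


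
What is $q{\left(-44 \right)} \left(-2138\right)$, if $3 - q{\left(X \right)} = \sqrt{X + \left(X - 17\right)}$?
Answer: $-6414 + 2138 i \sqrt{105} \approx -6414.0 + 21908.0 i$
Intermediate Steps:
$q{\left(X \right)} = 3 - \sqrt{-17 + 2 X}$ ($q{\left(X \right)} = 3 - \sqrt{X + \left(X - 17\right)} = 3 - \sqrt{X + \left(-17 + X\right)} = 3 - \sqrt{-17 + 2 X}$)
$q{\left(-44 \right)} \left(-2138\right) = \left(3 - \sqrt{-17 + 2 \left(-44\right)}\right) \left(-2138\right) = \left(3 - \sqrt{-17 - 88}\right) \left(-2138\right) = \left(3 - \sqrt{-105}\right) \left(-2138\right) = \left(3 - i \sqrt{105}\right) \left(-2138\right) = -6414 + 2138 i \sqrt{105}$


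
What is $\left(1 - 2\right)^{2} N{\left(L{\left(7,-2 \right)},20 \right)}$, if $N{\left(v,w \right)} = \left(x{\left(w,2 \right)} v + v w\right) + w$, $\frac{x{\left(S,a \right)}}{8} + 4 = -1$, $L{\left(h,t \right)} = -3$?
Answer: $80$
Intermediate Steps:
$x{\left(S,a \right)} = -40$ ($x{\left(S,a \right)} = -32 + 8 \left(-1\right) = -32 - 8 = -40$)
$N{\left(v,w \right)} = w - 40 v + v w$ ($N{\left(v,w \right)} = \left(- 40 v + v w\right) + w = w - 40 v + v w$)
$\left(1 - 2\right)^{2} N{\left(L{\left(7,-2 \right)},20 \right)} = \left(1 - 2\right)^{2} \left(20 - -120 - 60\right) = \left(-1\right)^{2} \left(20 + 120 - 60\right) = 1 \cdot 80 = 80$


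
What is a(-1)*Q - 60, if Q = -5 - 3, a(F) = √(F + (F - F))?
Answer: -60 - 8*I ≈ -60.0 - 8.0*I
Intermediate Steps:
a(F) = √F (a(F) = √(F + 0) = √F)
Q = -8
a(-1)*Q - 60 = √(-1)*(-8) - 60 = I*(-8) - 60 = -8*I - 60 = -60 - 8*I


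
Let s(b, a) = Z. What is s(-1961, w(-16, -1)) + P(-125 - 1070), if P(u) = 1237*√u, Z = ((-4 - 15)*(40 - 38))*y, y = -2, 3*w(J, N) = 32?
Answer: 76 + 1237*I*√1195 ≈ 76.0 + 42762.0*I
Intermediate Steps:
w(J, N) = 32/3 (w(J, N) = (⅓)*32 = 32/3)
Z = 76 (Z = ((-4 - 15)*(40 - 38))*(-2) = -19*2*(-2) = -38*(-2) = 76)
s(b, a) = 76
s(-1961, w(-16, -1)) + P(-125 - 1070) = 76 + 1237*√(-125 - 1070) = 76 + 1237*√(-1195) = 76 + 1237*(I*√1195) = 76 + 1237*I*√1195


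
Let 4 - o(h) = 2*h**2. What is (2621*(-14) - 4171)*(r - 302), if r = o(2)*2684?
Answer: 451067870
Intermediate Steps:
o(h) = 4 - 2*h**2
r = -10736 (r = (4 - 2*2**2)*2684 = (4 - 2*4)*2684 = (4 - 8)*2684 = -4*2684 = -10736)
(2621*(-14) - 4171)*(r - 302) = (2621*(-14) - 4171)*(-10736 - 302) = (-36694 - 4171)*(-11038) = -40865*(-11038) = 451067870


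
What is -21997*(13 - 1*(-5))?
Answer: -395946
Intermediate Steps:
-21997*(13 - 1*(-5)) = -21997*(13 + 5) = -21997*18 = -395946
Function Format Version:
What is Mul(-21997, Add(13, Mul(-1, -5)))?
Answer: -395946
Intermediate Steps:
Mul(-21997, Add(13, Mul(-1, -5))) = Mul(-21997, Add(13, 5)) = Mul(-21997, 18) = -395946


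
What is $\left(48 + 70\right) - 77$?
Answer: $41$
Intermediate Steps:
$\left(48 + 70\right) - 77 = 118 - 77 = 41$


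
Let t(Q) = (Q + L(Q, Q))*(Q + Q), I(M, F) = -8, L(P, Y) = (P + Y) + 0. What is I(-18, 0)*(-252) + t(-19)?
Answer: 4182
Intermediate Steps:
L(P, Y) = P + Y
t(Q) = 6*Q² (t(Q) = (Q + (Q + Q))*(Q + Q) = (Q + 2*Q)*(2*Q) = (3*Q)*(2*Q) = 6*Q²)
I(-18, 0)*(-252) + t(-19) = -8*(-252) + 6*(-19)² = 2016 + 6*361 = 2016 + 2166 = 4182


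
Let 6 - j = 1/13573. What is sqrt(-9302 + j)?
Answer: 3*I*sqrt(3883374077)/1939 ≈ 96.416*I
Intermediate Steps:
j = 81437/13573 (j = 6 - 1/13573 = 81437/13573 ≈ 5.9999)
sqrt(-9302 + j) = sqrt(-9302 + 81437/13573) = sqrt(-126174609/13573) = 3*I*sqrt(3883374077)/1939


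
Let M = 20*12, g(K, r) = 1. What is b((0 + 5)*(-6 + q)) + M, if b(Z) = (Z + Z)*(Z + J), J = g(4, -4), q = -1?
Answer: 2620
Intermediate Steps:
M = 240
J = 1
b(Z) = 2*Z*(1 + Z) (b(Z) = (Z + Z)*(Z + 1) = (2*Z)*(1 + Z) = 2*Z*(1 + Z))
b((0 + 5)*(-6 + q)) + M = 2*((0 + 5)*(-6 - 1))*(1 + (0 + 5)*(-6 - 1)) + 240 = 2*(5*(-7))*(1 + 5*(-7)) + 240 = 2*(-35)*(1 - 35) + 240 = 2*(-35)*(-34) + 240 = 2380 + 240 = 2620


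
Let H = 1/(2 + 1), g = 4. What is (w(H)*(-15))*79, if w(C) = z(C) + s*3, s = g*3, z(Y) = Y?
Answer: -43055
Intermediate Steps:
H = ⅓ (H = 1/3 = ⅓ ≈ 0.33333)
s = 12 (s = 4*3 = 12)
w(C) = 36 + C (w(C) = C + 12*3 = C + 36 = 36 + C)
(w(H)*(-15))*79 = ((36 + ⅓)*(-15))*79 = ((109/3)*(-15))*79 = -545*79 = -43055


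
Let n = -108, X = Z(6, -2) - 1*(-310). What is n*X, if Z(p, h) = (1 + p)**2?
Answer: -38772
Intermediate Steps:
X = 359 (X = (1 + 6)**2 - 1*(-310) = 7**2 + 310 = 49 + 310 = 359)
n*X = -108*359 = -38772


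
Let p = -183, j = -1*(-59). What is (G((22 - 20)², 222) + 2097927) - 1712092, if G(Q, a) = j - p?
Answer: 386077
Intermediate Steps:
j = 59
G(Q, a) = 242 (G(Q, a) = 59 - 1*(-183) = 59 + 183 = 242)
(G((22 - 20)², 222) + 2097927) - 1712092 = (242 + 2097927) - 1712092 = 2098169 - 1712092 = 386077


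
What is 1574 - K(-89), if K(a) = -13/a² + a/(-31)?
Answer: 385792708/245551 ≈ 1571.1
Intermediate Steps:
K(a) = -13/a² - a/31 (K(a) = -13/a² + a*(-1/31) = -13/a² - a/31)
1574 - K(-89) = 1574 - (-13/(-89)² - 1/31*(-89)) = 1574 - (-13*1/7921 + 89/31) = 1574 - (-13/7921 + 89/31) = 1574 - 1*704566/245551 = 1574 - 704566/245551 = 385792708/245551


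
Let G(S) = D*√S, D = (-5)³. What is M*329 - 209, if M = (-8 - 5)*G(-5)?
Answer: -209 + 534625*I*√5 ≈ -209.0 + 1.1955e+6*I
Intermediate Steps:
D = -125
G(S) = -125*√S
M = 1625*I*√5 (M = (-8 - 5)*(-125*I*√5) = -(-1625)*I*√5 = 1625*I*√5 ≈ 3633.6*I)
M*329 - 209 = (1625*I*√5)*329 - 209 = 534625*I*√5 - 209 = -209 + 534625*I*√5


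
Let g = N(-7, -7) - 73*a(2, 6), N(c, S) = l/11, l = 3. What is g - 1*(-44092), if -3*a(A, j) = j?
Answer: 486621/11 ≈ 44238.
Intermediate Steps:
a(A, j) = -j/3
N(c, S) = 3/11
g = 1609/11 (g = 3/11 - (-73)*6/3 = 3/11 - 73*(-2) = 3/11 + 146 = 1609/11 ≈ 146.27)
g - 1*(-44092) = 1609/11 - 1*(-44092) = 1609/11 + 44092 = 486621/11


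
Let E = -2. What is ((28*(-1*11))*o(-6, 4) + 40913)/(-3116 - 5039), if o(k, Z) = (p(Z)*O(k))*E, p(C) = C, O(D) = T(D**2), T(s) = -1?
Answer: -38449/8155 ≈ -4.7148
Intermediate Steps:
O(D) = -1
o(k, Z) = 2*Z (o(k, Z) = (Z*(-1))*(-2) = -Z*(-2) = 2*Z)
((28*(-1*11))*o(-6, 4) + 40913)/(-3116 - 5039) = ((28*(-1*11))*(2*4) + 40913)/(-3116 - 5039) = ((28*(-11))*8 + 40913)/(-8155) = (-308*8 + 40913)*(-1/8155) = (-2464 + 40913)*(-1/8155) = 38449*(-1/8155) = -38449/8155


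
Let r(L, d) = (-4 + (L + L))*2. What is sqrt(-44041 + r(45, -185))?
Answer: I*sqrt(43869) ≈ 209.45*I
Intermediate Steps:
r(L, d) = -8 + 4*L (r(L, d) = (-4 + 2*L)*2 = -8 + 4*L)
sqrt(-44041 + r(45, -185)) = sqrt(-44041 + (-8 + 4*45)) = sqrt(-44041 + (-8 + 180)) = sqrt(-44041 + 172) = sqrt(-43869) = I*sqrt(43869)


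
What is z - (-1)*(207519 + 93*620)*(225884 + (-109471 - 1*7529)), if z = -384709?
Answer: 28873365527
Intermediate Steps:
z - (-1)*(207519 + 93*620)*(225884 + (-109471 - 1*7529)) = -384709 - (-1)*(207519 + 93*620)*(225884 + (-109471 - 1*7529)) = -384709 - (-1)*(207519 + 57660)*(225884 + (-109471 - 7529)) = -384709 - (-1)*265179*(225884 - 117000) = -384709 - (-1)*265179*108884 = -384709 - (-1)*28873750236 = -384709 - 1*(-28873750236) = -384709 + 28873750236 = 28873365527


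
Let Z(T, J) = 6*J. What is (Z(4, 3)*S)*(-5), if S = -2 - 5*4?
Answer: 1980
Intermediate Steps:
S = -22 (S = -2 - 20 = -22)
(Z(4, 3)*S)*(-5) = ((6*3)*(-22))*(-5) = (18*(-22))*(-5) = -396*(-5) = 1980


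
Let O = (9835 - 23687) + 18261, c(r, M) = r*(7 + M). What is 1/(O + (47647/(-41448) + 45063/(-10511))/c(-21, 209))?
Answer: 1976153433408/8712862856484713 ≈ 0.00022681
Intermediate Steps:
O = 4409 (O = -13852 + 18261 = 4409)
1/(O + (47647/(-41448) + 45063/(-10511))/c(-21, 209)) = 1/(4409 + (47647/(-41448) + 45063/(-10511))/((-21*(7 + 209)))) = 1/(4409 + (47647*(-1/41448) + 45063*(-1/10511))/((-21*216))) = 1/(4409 + (-47647/41448 - 45063/10511)/(-4536)) = 1/(4409 - 2368588841/435659928*(-1/4536)) = 1/(4409 + 2368588841/1976153433408) = 1/(8712862856484713/1976153433408) = 1976153433408/8712862856484713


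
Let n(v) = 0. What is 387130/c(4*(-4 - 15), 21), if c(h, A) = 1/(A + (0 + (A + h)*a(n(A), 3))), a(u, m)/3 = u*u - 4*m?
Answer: 774647130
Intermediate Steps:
a(u, m) = -12*m + 3*u² (a(u, m) = 3*(u*u - 4*m) = 3*(u² - 4*m) = -12*m + 3*u²)
c(h, A) = 1/(-36*h - 35*A) (c(h, A) = 1/(A + (0 + (A + h)*(-12*3 + 3*0²))) = 1/(A + (0 + (A + h)*(-36 + 3*0))) = 1/(A + (0 + (A + h)*(-36 + 0))) = 1/(A + (0 + (A + h)*(-36))) = 1/(A + (0 + (-36*A - 36*h))) = 1/(A + (-36*A - 36*h)) = 1/(-36*h - 35*A))
387130/c(4*(-4 - 15), 21) = 387130/((-1/(35*21 + 36*(4*(-4 - 15))))) = 387130/((-1/(735 + 36*(4*(-19))))) = 387130/((-1/(735 + 36*(-76)))) = 387130/((-1/(735 - 2736))) = 387130/((-1/(-2001))) = 387130/((-1*(-1/2001))) = 387130/(1/2001) = 387130*2001 = 774647130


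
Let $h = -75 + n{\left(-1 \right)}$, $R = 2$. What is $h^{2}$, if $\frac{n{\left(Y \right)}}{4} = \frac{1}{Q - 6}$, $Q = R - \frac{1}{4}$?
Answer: $\frac{1666681}{289} \approx 5767.1$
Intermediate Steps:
$Q = \frac{7}{4}$ ($Q = 2 - \frac{1}{4} = \frac{7}{4} \approx 1.75$)
$n{\left(Y \right)} = - \frac{16}{17}$ ($n{\left(Y \right)} = \frac{4}{\frac{7}{4} - 6} = \frac{4}{- \frac{17}{4}} = 4 \left(- \frac{4}{17}\right) = - \frac{16}{17}$)
$h = - \frac{1291}{17}$ ($h = -75 - \frac{16}{17} = - \frac{1291}{17} \approx -75.941$)
$h^{2} = \left(- \frac{1291}{17}\right)^{2} = \frac{1666681}{289}$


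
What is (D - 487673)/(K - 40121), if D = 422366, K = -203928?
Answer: 65307/244049 ≈ 0.26760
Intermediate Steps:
(D - 487673)/(K - 40121) = (422366 - 487673)/(-203928 - 40121) = -65307/(-244049) = -65307*(-1/244049) = 65307/244049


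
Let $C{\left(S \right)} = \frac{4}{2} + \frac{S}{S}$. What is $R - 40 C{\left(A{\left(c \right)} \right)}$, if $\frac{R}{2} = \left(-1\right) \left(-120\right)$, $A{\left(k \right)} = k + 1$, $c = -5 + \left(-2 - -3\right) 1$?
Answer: $120$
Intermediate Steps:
$c = -4$ ($c = -5 + \left(-2 + 3\right) 1 = -5 + 1 \cdot 1 = -5 + 1 = -4$)
$A{\left(k \right)} = 1 + k$
$C{\left(S \right)} = 3$ ($C{\left(S \right)} = 4 \cdot \frac{1}{2} + 1 = 2 + 1 = 3$)
$R = 240$ ($R = 2 \left(\left(-1\right) \left(-120\right)\right) = 2 \cdot 120 = 240$)
$R - 40 C{\left(A{\left(c \right)} \right)} = 240 - 120 = 120$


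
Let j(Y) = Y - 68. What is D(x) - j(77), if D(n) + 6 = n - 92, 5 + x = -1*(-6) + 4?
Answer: -102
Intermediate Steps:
j(Y) = -68 + Y
x = 5 (x = -5 + (-1*(-6) + 4) = -5 + (6 + 4) = -5 + 10 = 5)
D(n) = -98 + n (D(n) = -6 + (n - 92) = -6 + (-92 + n) = -98 + n)
D(x) - j(77) = (-98 + 5) - (-68 + 77) = -93 - 1*9 = -93 - 9 = -102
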